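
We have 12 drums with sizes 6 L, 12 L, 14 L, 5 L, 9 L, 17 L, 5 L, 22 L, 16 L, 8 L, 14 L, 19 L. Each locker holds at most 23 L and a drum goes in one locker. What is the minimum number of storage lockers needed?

Total = 22 + 19 + 17 + 16 + 14 + 14 + 12 + 9 + 8 + 6 + 5 + 5 = 147 L.
Lower bound: ⌈147/23⌉ = 7 storage lockers.
A packing using 7 storage lockers:
  locker 1: 22 = 22
  locker 2: 19 = 19
  locker 3: 17 + 6 = 23
  locker 4: 16 + 5 = 21
  locker 5: 14 + 9 = 23
  locker 6: 14 + 8 = 22
  locker 7: 12 + 5 = 17
This matches the lower bound, so 7 is optimal.

7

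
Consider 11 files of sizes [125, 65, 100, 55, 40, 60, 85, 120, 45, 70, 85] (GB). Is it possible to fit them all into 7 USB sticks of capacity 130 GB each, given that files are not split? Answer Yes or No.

Yes

A valid assignment using 7 USB sticks:
  USB stick 1: 125 = 125
  USB stick 2: 120 = 120
  USB stick 3: 100 = 100
  USB stick 4: 85 + 45 = 130
  USB stick 5: 85 + 40 = 125
  USB stick 6: 70 + 60 = 130
  USB stick 7: 65 + 55 = 120
Every load is within 130 GB, so 7 USB sticks suffice.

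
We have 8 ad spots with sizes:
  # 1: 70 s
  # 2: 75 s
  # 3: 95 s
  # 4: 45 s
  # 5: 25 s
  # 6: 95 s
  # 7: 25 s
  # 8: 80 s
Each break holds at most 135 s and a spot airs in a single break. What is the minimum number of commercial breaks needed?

5

Total = 95 + 95 + 80 + 75 + 70 + 45 + 25 + 25 = 510 s.
Lower bound: ⌈510/135⌉ = 4 commercial breaks.
Also, 5 ad spots each exceed 135/2 s, and no two of those can share a break, so at least 5 commercial breaks are needed.
A packing using 5 commercial breaks:
  break 1: 95 + 25 = 120
  break 2: 95 + 25 = 120
  break 3: 80 + 45 = 125
  break 4: 75 = 75
  break 5: 70 = 70
This matches the lower bound, so 5 is optimal.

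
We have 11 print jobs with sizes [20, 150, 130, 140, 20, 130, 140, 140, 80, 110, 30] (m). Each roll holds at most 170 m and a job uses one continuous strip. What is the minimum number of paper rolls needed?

8

Total = 150 + 140 + 140 + 140 + 130 + 130 + 110 + 80 + 30 + 20 + 20 = 1090 m.
Lower bound: ⌈1090/170⌉ = 7 paper rolls.
A packing using 8 paper rolls:
  roll 1: 150 + 20 = 170
  roll 2: 140 + 30 = 170
  roll 3: 140 + 20 = 160
  roll 4: 140 = 140
  roll 5: 130 = 130
  roll 6: 130 = 130
  roll 7: 110 = 110
  roll 8: 80 = 80
No arrangement into 7 paper rolls stays within capacity, so 8 is optimal.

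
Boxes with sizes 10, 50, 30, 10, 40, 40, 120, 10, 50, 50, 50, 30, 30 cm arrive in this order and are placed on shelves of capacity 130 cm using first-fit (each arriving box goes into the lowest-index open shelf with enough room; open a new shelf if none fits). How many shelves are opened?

  10 → shelf 1 (new)  [load 10/130]
  50 → shelf 1  [load 60/130]
  30 → shelf 1  [load 90/130]
  10 → shelf 1  [load 100/130]
  40 → shelf 2 (new)  [load 40/130]
  40 → shelf 2  [load 80/130]
  120 → shelf 3 (new)  [load 120/130]
  10 → shelf 1  [load 110/130]
  50 → shelf 2  [load 130/130]
  50 → shelf 4 (new)  [load 50/130]
  50 → shelf 4  [load 100/130]
  30 → shelf 4  [load 130/130]
  30 → shelf 5 (new)  [load 30/130]
5 shelves opened.

5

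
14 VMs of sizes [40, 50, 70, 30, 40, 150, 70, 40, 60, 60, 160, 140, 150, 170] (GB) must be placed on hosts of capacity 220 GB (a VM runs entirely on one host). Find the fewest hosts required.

6

Total = 170 + 160 + 150 + 150 + 140 + 70 + 70 + 60 + 60 + 50 + 40 + 40 + 40 + 30 = 1230 GB.
Lower bound: ⌈1230/220⌉ = 6 hosts.
A packing using 6 hosts:
  host 1: 170 + 50 = 220
  host 2: 160 + 60 = 220
  host 3: 150 + 70 = 220
  host 4: 150 + 70 = 220
  host 5: 140 + 60 = 200
  host 6: 40 + 40 + 40 + 30 = 150
This matches the lower bound, so 6 is optimal.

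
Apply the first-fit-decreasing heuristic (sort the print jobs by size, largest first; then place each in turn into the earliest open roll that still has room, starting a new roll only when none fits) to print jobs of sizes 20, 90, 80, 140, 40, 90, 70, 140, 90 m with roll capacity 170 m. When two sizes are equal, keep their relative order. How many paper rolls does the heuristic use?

Sorted descending: 140, 140, 90, 90, 90, 80, 70, 40, 20.
  140 → roll 1 (new)  [load 140/170]
  140 → roll 2 (new)  [load 140/170]
  90 → roll 3 (new)  [load 90/170]
  90 → roll 4 (new)  [load 90/170]
  90 → roll 5 (new)  [load 90/170]
  80 → roll 3  [load 170/170]
  70 → roll 4  [load 160/170]
  40 → roll 5  [load 130/170]
  20 → roll 1  [load 160/170]
5 paper rolls opened.

5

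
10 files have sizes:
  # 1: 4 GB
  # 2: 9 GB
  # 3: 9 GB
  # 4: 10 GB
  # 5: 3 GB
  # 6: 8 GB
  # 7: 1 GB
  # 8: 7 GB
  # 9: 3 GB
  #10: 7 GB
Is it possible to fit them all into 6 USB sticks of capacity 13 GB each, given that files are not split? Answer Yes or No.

Yes

A valid assignment using 6 USB sticks:
  USB stick 1: 10 + 3 = 13
  USB stick 2: 9 + 4 = 13
  USB stick 3: 9 + 3 + 1 = 13
  USB stick 4: 8 = 8
  USB stick 5: 7 = 7
  USB stick 6: 7 = 7
Every load is within 13 GB, so 6 USB sticks suffice.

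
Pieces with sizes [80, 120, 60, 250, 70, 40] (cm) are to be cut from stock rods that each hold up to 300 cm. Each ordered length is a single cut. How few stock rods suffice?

Total = 250 + 120 + 80 + 70 + 60 + 40 = 620 cm.
Lower bound: ⌈620/300⌉ = 3 stock rods.
A packing using 3 stock rods:
  stock rod 1: 250 + 40 = 290
  stock rod 2: 120 + 80 + 70 = 270
  stock rod 3: 60 = 60
This matches the lower bound, so 3 is optimal.

3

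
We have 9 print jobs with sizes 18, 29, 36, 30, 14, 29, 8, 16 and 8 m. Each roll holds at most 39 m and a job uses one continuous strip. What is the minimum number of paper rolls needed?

Total = 36 + 30 + 29 + 29 + 18 + 16 + 14 + 8 + 8 = 188 m.
Lower bound: ⌈188/39⌉ = 5 paper rolls.
A packing using 6 paper rolls:
  roll 1: 36 = 36
  roll 2: 30 + 8 = 38
  roll 3: 29 + 8 = 37
  roll 4: 29 = 29
  roll 5: 18 + 16 = 34
  roll 6: 14 = 14
No arrangement into 5 paper rolls stays within capacity, so 6 is optimal.

6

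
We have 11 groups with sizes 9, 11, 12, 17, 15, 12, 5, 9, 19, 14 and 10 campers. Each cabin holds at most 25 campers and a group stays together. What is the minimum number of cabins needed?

6

Total = 19 + 17 + 15 + 14 + 12 + 12 + 11 + 10 + 9 + 9 + 5 = 133 campers.
Lower bound: ⌈133/25⌉ = 6 cabins.
A packing using 6 cabins:
  cabin 1: 19 + 5 = 24
  cabin 2: 17 = 17
  cabin 3: 15 + 10 = 25
  cabin 4: 14 + 11 = 25
  cabin 5: 12 + 12 = 24
  cabin 6: 9 + 9 = 18
This matches the lower bound, so 6 is optimal.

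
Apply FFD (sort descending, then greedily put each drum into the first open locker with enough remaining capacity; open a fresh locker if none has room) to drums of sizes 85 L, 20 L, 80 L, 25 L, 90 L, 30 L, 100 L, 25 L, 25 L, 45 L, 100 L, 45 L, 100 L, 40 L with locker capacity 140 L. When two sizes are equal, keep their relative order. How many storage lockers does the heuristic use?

Sorted descending: 100, 100, 100, 90, 85, 80, 45, 45, 40, 30, 25, 25, 25, 20.
  100 → locker 1 (new)  [load 100/140]
  100 → locker 2 (new)  [load 100/140]
  100 → locker 3 (new)  [load 100/140]
  90 → locker 4 (new)  [load 90/140]
  85 → locker 5 (new)  [load 85/140]
  80 → locker 6 (new)  [load 80/140]
  45 → locker 4  [load 135/140]
  45 → locker 5  [load 130/140]
  40 → locker 1  [load 140/140]
  30 → locker 2  [load 130/140]
  25 → locker 3  [load 125/140]
  25 → locker 6  [load 105/140]
  25 → locker 6  [load 130/140]
  20 → locker 7 (new)  [load 20/140]
7 storage lockers opened.

7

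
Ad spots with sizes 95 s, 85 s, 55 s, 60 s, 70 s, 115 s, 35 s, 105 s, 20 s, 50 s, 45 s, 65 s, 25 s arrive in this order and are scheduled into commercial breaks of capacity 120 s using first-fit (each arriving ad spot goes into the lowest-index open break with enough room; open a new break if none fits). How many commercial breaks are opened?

8

  95 → break 1 (new)  [load 95/120]
  85 → break 2 (new)  [load 85/120]
  55 → break 3 (new)  [load 55/120]
  60 → break 3  [load 115/120]
  70 → break 4 (new)  [load 70/120]
  115 → break 5 (new)  [load 115/120]
  35 → break 2  [load 120/120]
  105 → break 6 (new)  [load 105/120]
  20 → break 1  [load 115/120]
  50 → break 4  [load 120/120]
  45 → break 7 (new)  [load 45/120]
  65 → break 7  [load 110/120]
  25 → break 8 (new)  [load 25/120]
8 commercial breaks opened.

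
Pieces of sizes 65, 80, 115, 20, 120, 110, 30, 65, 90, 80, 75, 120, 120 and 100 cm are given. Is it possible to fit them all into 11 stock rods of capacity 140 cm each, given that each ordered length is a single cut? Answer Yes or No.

Yes

A valid assignment using 11 stock rods:
  stock rod 1: 120 + 20 = 140
  stock rod 2: 120 = 120
  stock rod 3: 120 = 120
  stock rod 4: 115 = 115
  stock rod 5: 110 + 30 = 140
  stock rod 6: 100 = 100
  stock rod 7: 90 = 90
  stock rod 8: 80 = 80
  stock rod 9: 80 = 80
  stock rod 10: 75 + 65 = 140
  stock rod 11: 65 = 65
Every load is within 140 cm, so 11 stock rods suffice.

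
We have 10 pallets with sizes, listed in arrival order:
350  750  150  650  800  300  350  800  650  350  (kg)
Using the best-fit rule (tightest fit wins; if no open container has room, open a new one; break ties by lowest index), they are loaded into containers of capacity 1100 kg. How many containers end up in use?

6

  350 → container 1 (new)  [load 350/1100]
  750 → container 1  [load 1100/1100]
  150 → container 2 (new)  [load 150/1100]
  650 → container 2  [load 800/1100]
  800 → container 3 (new)  [load 800/1100]
  300 → container 2  [load 1100/1100]
  350 → container 4 (new)  [load 350/1100]
  800 → container 5 (new)  [load 800/1100]
  650 → container 4  [load 1000/1100]
  350 → container 6 (new)  [load 350/1100]
6 containers opened.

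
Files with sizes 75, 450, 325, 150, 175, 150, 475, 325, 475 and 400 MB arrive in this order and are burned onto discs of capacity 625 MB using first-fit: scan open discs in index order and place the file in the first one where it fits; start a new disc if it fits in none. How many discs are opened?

6

  75 → disc 1 (new)  [load 75/625]
  450 → disc 1  [load 525/625]
  325 → disc 2 (new)  [load 325/625]
  150 → disc 2  [load 475/625]
  175 → disc 3 (new)  [load 175/625]
  150 → disc 2  [load 625/625]
  475 → disc 4 (new)  [load 475/625]
  325 → disc 3  [load 500/625]
  475 → disc 5 (new)  [load 475/625]
  400 → disc 6 (new)  [load 400/625]
6 discs opened.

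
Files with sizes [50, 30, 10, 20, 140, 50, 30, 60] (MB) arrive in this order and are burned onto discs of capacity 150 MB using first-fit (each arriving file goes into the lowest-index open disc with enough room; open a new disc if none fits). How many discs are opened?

3

  50 → disc 1 (new)  [load 50/150]
  30 → disc 1  [load 80/150]
  10 → disc 1  [load 90/150]
  20 → disc 1  [load 110/150]
  140 → disc 2 (new)  [load 140/150]
  50 → disc 3 (new)  [load 50/150]
  30 → disc 1  [load 140/150]
  60 → disc 3  [load 110/150]
3 discs opened.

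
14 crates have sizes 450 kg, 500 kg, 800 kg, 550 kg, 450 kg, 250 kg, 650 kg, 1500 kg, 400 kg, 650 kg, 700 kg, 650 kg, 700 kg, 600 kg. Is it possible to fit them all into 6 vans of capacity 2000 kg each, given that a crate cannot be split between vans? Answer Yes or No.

A valid assignment using 5 vans:
  van 1: 1500 + 500 = 2000
  van 2: 800 + 700 + 450 = 1950
  van 3: 700 + 650 + 650 = 2000
  van 4: 650 + 600 + 550 = 1800
  van 5: 450 + 400 + 250 = 1100
That uses only 5 ≤ 6, so 6 vans are enough.

Yes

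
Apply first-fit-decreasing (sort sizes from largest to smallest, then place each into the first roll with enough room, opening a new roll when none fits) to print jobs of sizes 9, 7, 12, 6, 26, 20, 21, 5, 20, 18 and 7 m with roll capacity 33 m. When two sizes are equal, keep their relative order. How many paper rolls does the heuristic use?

5

Sorted descending: 26, 21, 20, 20, 18, 12, 9, 7, 7, 6, 5.
  26 → roll 1 (new)  [load 26/33]
  21 → roll 2 (new)  [load 21/33]
  20 → roll 3 (new)  [load 20/33]
  20 → roll 4 (new)  [load 20/33]
  18 → roll 5 (new)  [load 18/33]
  12 → roll 2  [load 33/33]
  9 → roll 3  [load 29/33]
  7 → roll 1  [load 33/33]
  7 → roll 4  [load 27/33]
  6 → roll 4  [load 33/33]
  5 → roll 5  [load 23/33]
5 paper rolls opened.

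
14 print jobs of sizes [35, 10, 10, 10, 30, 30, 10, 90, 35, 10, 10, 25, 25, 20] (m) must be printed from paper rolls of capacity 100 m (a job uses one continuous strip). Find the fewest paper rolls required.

4

Total = 90 + 35 + 35 + 30 + 30 + 25 + 25 + 20 + 10 + 10 + 10 + 10 + 10 + 10 = 350 m.
Lower bound: ⌈350/100⌉ = 4 paper rolls.
A packing using 4 paper rolls:
  roll 1: 90 + 10 = 100
  roll 2: 35 + 35 + 30 = 100
  roll 3: 30 + 25 + 25 + 20 = 100
  roll 4: 10 + 10 + 10 + 10 + 10 = 50
This matches the lower bound, so 4 is optimal.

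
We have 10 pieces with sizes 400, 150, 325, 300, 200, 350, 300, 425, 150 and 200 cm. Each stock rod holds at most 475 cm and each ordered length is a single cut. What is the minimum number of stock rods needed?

Total = 425 + 400 + 350 + 325 + 300 + 300 + 200 + 200 + 150 + 150 = 2800 cm.
Lower bound: ⌈2800/475⌉ = 6 stock rods.
A packing using 7 stock rods:
  stock rod 1: 425 = 425
  stock rod 2: 400 = 400
  stock rod 3: 350 = 350
  stock rod 4: 325 + 150 = 475
  stock rod 5: 300 + 150 = 450
  stock rod 6: 300 = 300
  stock rod 7: 200 + 200 = 400
No arrangement into 6 stock rods stays within capacity, so 7 is optimal.

7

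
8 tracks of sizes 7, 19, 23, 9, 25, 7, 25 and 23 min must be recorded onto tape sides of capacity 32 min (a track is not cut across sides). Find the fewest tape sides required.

5

Total = 25 + 25 + 23 + 23 + 19 + 9 + 7 + 7 = 138 min.
Lower bound: ⌈138/32⌉ = 5 tape sides.
A packing using 5 tape sides:
  side 1: 25 + 7 = 32
  side 2: 25 + 7 = 32
  side 3: 23 + 9 = 32
  side 4: 23 = 23
  side 5: 19 = 19
This matches the lower bound, so 5 is optimal.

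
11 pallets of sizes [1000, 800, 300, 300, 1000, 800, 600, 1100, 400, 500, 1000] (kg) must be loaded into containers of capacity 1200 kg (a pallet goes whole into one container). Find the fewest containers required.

Total = 1100 + 1000 + 1000 + 1000 + 800 + 800 + 600 + 500 + 400 + 300 + 300 = 7800 kg.
Lower bound: ⌈7800/1200⌉ = 7 containers.
A packing using 8 containers:
  container 1: 1100 = 1100
  container 2: 1000 = 1000
  container 3: 1000 = 1000
  container 4: 1000 = 1000
  container 5: 800 + 400 = 1200
  container 6: 800 + 300 = 1100
  container 7: 600 + 500 = 1100
  container 8: 300 = 300
No arrangement into 7 containers stays within capacity, so 8 is optimal.

8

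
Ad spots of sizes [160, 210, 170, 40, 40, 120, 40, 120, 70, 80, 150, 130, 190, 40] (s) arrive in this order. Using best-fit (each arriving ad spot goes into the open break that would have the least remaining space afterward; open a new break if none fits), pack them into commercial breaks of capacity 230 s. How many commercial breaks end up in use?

8

  160 → break 1 (new)  [load 160/230]
  210 → break 2 (new)  [load 210/230]
  170 → break 3 (new)  [load 170/230]
  40 → break 3  [load 210/230]
  40 → break 1  [load 200/230]
  120 → break 4 (new)  [load 120/230]
  40 → break 4  [load 160/230]
  120 → break 5 (new)  [load 120/230]
  70 → break 4  [load 230/230]
  80 → break 5  [load 200/230]
  150 → break 6 (new)  [load 150/230]
  130 → break 7 (new)  [load 130/230]
  190 → break 8 (new)  [load 190/230]
  40 → break 8  [load 230/230]
8 commercial breaks opened.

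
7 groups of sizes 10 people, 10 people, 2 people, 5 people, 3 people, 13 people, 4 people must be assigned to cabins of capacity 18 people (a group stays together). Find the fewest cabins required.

3

Total = 13 + 10 + 10 + 5 + 4 + 3 + 2 = 47 people.
Lower bound: ⌈47/18⌉ = 3 cabins.
A packing using 3 cabins:
  cabin 1: 13 + 5 = 18
  cabin 2: 10 + 4 + 3 = 17
  cabin 3: 10 + 2 = 12
This matches the lower bound, so 3 is optimal.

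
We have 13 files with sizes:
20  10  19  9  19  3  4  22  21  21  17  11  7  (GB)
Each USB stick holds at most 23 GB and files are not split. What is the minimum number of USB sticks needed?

Total = 22 + 21 + 21 + 20 + 19 + 19 + 17 + 11 + 10 + 9 + 7 + 4 + 3 = 183 GB.
Lower bound: ⌈183/23⌉ = 8 USB sticks.
A packing using 9 USB sticks:
  USB stick 1: 22 = 22
  USB stick 2: 21 = 21
  USB stick 3: 21 = 21
  USB stick 4: 20 + 3 = 23
  USB stick 5: 19 + 4 = 23
  USB stick 6: 19 = 19
  USB stick 7: 17 = 17
  USB stick 8: 11 + 10 = 21
  USB stick 9: 9 + 7 = 16
No arrangement into 8 USB sticks stays within capacity, so 9 is optimal.

9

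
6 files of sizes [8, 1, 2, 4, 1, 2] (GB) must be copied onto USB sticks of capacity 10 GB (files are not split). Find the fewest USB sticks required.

2

Total = 8 + 4 + 2 + 2 + 1 + 1 = 18 GB.
Lower bound: ⌈18/10⌉ = 2 USB sticks.
A packing using 2 USB sticks:
  USB stick 1: 8 + 2 = 10
  USB stick 2: 4 + 2 + 1 + 1 = 8
This matches the lower bound, so 2 is optimal.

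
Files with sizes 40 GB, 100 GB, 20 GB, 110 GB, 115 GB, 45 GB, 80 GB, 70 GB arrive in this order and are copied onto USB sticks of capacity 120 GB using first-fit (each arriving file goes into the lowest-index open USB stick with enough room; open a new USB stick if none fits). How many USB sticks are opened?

6

  40 → USB stick 1 (new)  [load 40/120]
  100 → USB stick 2 (new)  [load 100/120]
  20 → USB stick 1  [load 60/120]
  110 → USB stick 3 (new)  [load 110/120]
  115 → USB stick 4 (new)  [load 115/120]
  45 → USB stick 1  [load 105/120]
  80 → USB stick 5 (new)  [load 80/120]
  70 → USB stick 6 (new)  [load 70/120]
6 USB sticks opened.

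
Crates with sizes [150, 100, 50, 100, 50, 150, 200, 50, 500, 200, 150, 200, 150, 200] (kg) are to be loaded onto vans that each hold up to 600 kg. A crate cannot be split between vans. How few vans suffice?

4

Total = 500 + 200 + 200 + 200 + 200 + 150 + 150 + 150 + 150 + 100 + 100 + 50 + 50 + 50 = 2250 kg.
Lower bound: ⌈2250/600⌉ = 4 vans.
A packing using 4 vans:
  van 1: 500 + 100 = 600
  van 2: 200 + 200 + 200 = 600
  van 3: 200 + 150 + 150 + 100 = 600
  van 4: 150 + 150 + 50 + 50 + 50 = 450
This matches the lower bound, so 4 is optimal.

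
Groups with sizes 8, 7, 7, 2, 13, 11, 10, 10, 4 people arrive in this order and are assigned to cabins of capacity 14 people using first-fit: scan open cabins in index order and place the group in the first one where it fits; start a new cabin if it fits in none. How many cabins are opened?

  8 → cabin 1 (new)  [load 8/14]
  7 → cabin 2 (new)  [load 7/14]
  7 → cabin 2  [load 14/14]
  2 → cabin 1  [load 10/14]
  13 → cabin 3 (new)  [load 13/14]
  11 → cabin 4 (new)  [load 11/14]
  10 → cabin 5 (new)  [load 10/14]
  10 → cabin 6 (new)  [load 10/14]
  4 → cabin 1  [load 14/14]
6 cabins opened.

6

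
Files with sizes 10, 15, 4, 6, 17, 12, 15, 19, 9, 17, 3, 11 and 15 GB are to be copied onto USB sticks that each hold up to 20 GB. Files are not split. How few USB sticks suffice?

Total = 19 + 17 + 17 + 15 + 15 + 15 + 12 + 11 + 10 + 9 + 6 + 4 + 3 = 153 GB.
Lower bound: ⌈153/20⌉ = 8 USB sticks.
A packing using 9 USB sticks:
  USB stick 1: 19 = 19
  USB stick 2: 17 + 3 = 20
  USB stick 3: 17 = 17
  USB stick 4: 15 + 4 = 19
  USB stick 5: 15 = 15
  USB stick 6: 15 = 15
  USB stick 7: 12 + 6 = 18
  USB stick 8: 11 + 9 = 20
  USB stick 9: 10 = 10
No arrangement into 8 USB sticks stays within capacity, so 9 is optimal.

9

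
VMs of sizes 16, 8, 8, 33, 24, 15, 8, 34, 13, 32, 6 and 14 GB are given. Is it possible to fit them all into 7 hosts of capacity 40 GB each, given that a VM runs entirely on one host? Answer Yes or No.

Yes

A valid assignment using 6 hosts:
  host 1: 34 + 6 = 40
  host 2: 33 = 33
  host 3: 32 + 8 = 40
  host 4: 24 + 16 = 40
  host 5: 15 + 14 + 8 = 37
  host 6: 13 + 8 = 21
That uses only 6 ≤ 7, so 7 hosts are enough.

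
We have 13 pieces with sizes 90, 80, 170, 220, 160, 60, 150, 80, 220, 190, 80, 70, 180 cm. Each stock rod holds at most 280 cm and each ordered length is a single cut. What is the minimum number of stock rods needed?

Total = 220 + 220 + 190 + 180 + 170 + 160 + 150 + 90 + 80 + 80 + 80 + 70 + 60 = 1750 cm.
Lower bound: ⌈1750/280⌉ = 7 stock rods.
A packing using 7 stock rods:
  stock rod 1: 220 + 60 = 280
  stock rod 2: 220 = 220
  stock rod 3: 190 + 90 = 280
  stock rod 4: 180 + 80 = 260
  stock rod 5: 170 + 80 = 250
  stock rod 6: 160 + 80 = 240
  stock rod 7: 150 + 70 = 220
This matches the lower bound, so 7 is optimal.

7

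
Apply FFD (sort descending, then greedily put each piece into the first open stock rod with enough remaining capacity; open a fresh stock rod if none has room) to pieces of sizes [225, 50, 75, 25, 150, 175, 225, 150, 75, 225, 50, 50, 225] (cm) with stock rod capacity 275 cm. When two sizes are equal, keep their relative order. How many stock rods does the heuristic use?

7

Sorted descending: 225, 225, 225, 225, 175, 150, 150, 75, 75, 50, 50, 50, 25.
  225 → stock rod 1 (new)  [load 225/275]
  225 → stock rod 2 (new)  [load 225/275]
  225 → stock rod 3 (new)  [load 225/275]
  225 → stock rod 4 (new)  [load 225/275]
  175 → stock rod 5 (new)  [load 175/275]
  150 → stock rod 6 (new)  [load 150/275]
  150 → stock rod 7 (new)  [load 150/275]
  75 → stock rod 5  [load 250/275]
  75 → stock rod 6  [load 225/275]
  50 → stock rod 1  [load 275/275]
  50 → stock rod 2  [load 275/275]
  50 → stock rod 3  [load 275/275]
  25 → stock rod 4  [load 250/275]
7 stock rods opened.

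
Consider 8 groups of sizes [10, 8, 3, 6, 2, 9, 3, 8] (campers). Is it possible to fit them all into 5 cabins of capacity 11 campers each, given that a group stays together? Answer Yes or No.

Yes

A valid assignment using 5 cabins:
  cabin 1: 10 = 10
  cabin 2: 9 + 2 = 11
  cabin 3: 8 + 3 = 11
  cabin 4: 8 + 3 = 11
  cabin 5: 6 = 6
Every load is within 11 campers, so 5 cabins suffice.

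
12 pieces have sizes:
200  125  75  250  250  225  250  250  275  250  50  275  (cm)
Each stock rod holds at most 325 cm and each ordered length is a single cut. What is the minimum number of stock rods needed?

9

Total = 275 + 275 + 250 + 250 + 250 + 250 + 250 + 225 + 200 + 125 + 75 + 50 = 2475 cm.
Lower bound: ⌈2475/325⌉ = 8 stock rods.
Also, 9 pieces each exceed 325/2 cm, and no two of those can share a stock rod, so at least 9 stock rods are needed.
A packing using 9 stock rods:
  stock rod 1: 275 + 50 = 325
  stock rod 2: 275 = 275
  stock rod 3: 250 + 75 = 325
  stock rod 4: 250 = 250
  stock rod 5: 250 = 250
  stock rod 6: 250 = 250
  stock rod 7: 250 = 250
  stock rod 8: 225 = 225
  stock rod 9: 200 + 125 = 325
This matches the lower bound, so 9 is optimal.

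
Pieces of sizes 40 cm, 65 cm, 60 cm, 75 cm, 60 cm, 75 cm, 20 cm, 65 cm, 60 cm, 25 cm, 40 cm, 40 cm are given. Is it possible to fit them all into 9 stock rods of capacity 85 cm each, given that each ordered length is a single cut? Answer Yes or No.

A valid assignment using 9 stock rods:
  stock rod 1: 75 = 75
  stock rod 2: 75 = 75
  stock rod 3: 65 + 20 = 85
  stock rod 4: 65 = 65
  stock rod 5: 60 + 25 = 85
  stock rod 6: 60 = 60
  stock rod 7: 60 = 60
  stock rod 8: 40 + 40 = 80
  stock rod 9: 40 = 40
Every load is within 85 cm, so 9 stock rods suffice.

Yes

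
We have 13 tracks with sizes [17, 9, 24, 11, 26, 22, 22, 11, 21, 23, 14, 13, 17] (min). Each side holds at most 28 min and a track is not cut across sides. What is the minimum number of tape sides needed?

Total = 26 + 24 + 23 + 22 + 22 + 21 + 17 + 17 + 14 + 13 + 11 + 11 + 9 = 230 min.
Lower bound: ⌈230/28⌉ = 9 tape sides.
A packing using 10 tape sides:
  side 1: 26 = 26
  side 2: 24 = 24
  side 3: 23 = 23
  side 4: 22 = 22
  side 5: 22 = 22
  side 6: 21 = 21
  side 7: 17 + 11 = 28
  side 8: 17 + 11 = 28
  side 9: 14 + 13 = 27
  side 10: 9 = 9
No arrangement into 9 tape sides stays within capacity, so 10 is optimal.

10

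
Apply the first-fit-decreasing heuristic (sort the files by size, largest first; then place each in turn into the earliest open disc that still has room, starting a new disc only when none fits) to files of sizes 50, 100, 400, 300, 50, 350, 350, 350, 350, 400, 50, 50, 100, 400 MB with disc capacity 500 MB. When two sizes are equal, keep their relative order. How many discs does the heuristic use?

8

Sorted descending: 400, 400, 400, 350, 350, 350, 350, 300, 100, 100, 50, 50, 50, 50.
  400 → disc 1 (new)  [load 400/500]
  400 → disc 2 (new)  [load 400/500]
  400 → disc 3 (new)  [load 400/500]
  350 → disc 4 (new)  [load 350/500]
  350 → disc 5 (new)  [load 350/500]
  350 → disc 6 (new)  [load 350/500]
  350 → disc 7 (new)  [load 350/500]
  300 → disc 8 (new)  [load 300/500]
  100 → disc 1  [load 500/500]
  100 → disc 2  [load 500/500]
  50 → disc 3  [load 450/500]
  50 → disc 3  [load 500/500]
  50 → disc 4  [load 400/500]
  50 → disc 4  [load 450/500]
8 discs opened.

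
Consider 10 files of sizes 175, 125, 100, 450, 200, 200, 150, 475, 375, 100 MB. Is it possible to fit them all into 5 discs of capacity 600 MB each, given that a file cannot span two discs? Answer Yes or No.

Yes

A valid assignment using 4 discs:
  disc 1: 475 + 125 = 600
  disc 2: 450 + 150 = 600
  disc 3: 375 + 200 = 575
  disc 4: 200 + 175 + 100 + 100 = 575
That uses only 4 ≤ 5, so 5 discs are enough.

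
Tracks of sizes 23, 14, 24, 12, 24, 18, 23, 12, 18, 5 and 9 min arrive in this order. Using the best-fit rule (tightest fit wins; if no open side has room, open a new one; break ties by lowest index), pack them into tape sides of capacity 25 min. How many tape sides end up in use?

  23 → side 1 (new)  [load 23/25]
  14 → side 2 (new)  [load 14/25]
  24 → side 3 (new)  [load 24/25]
  12 → side 4 (new)  [load 12/25]
  24 → side 5 (new)  [load 24/25]
  18 → side 6 (new)  [load 18/25]
  23 → side 7 (new)  [load 23/25]
  12 → side 4  [load 24/25]
  18 → side 8 (new)  [load 18/25]
  5 → side 6  [load 23/25]
  9 → side 2  [load 23/25]
8 tape sides opened.

8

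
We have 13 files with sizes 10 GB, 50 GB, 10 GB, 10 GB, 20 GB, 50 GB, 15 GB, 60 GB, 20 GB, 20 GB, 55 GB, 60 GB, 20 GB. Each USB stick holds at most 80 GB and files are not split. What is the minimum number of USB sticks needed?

Total = 60 + 60 + 55 + 50 + 50 + 20 + 20 + 20 + 20 + 15 + 10 + 10 + 10 = 400 GB.
Lower bound: ⌈400/80⌉ = 5 USB sticks.
A packing using 5 USB sticks:
  USB stick 1: 60 + 20 = 80
  USB stick 2: 60 + 20 = 80
  USB stick 3: 55 + 15 + 10 = 80
  USB stick 4: 50 + 20 + 10 = 80
  USB stick 5: 50 + 20 + 10 = 80
This matches the lower bound, so 5 is optimal.

5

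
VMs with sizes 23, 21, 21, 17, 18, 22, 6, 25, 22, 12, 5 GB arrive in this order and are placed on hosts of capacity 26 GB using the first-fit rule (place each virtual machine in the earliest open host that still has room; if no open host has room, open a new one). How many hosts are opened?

9

  23 → host 1 (new)  [load 23/26]
  21 → host 2 (new)  [load 21/26]
  21 → host 3 (new)  [load 21/26]
  17 → host 4 (new)  [load 17/26]
  18 → host 5 (new)  [load 18/26]
  22 → host 6 (new)  [load 22/26]
  6 → host 4  [load 23/26]
  25 → host 7 (new)  [load 25/26]
  22 → host 8 (new)  [load 22/26]
  12 → host 9 (new)  [load 12/26]
  5 → host 2  [load 26/26]
9 hosts opened.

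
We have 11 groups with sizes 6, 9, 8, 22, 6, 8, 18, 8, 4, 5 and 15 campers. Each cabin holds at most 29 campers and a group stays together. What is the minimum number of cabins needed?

4

Total = 22 + 18 + 15 + 9 + 8 + 8 + 8 + 6 + 6 + 5 + 4 = 109 campers.
Lower bound: ⌈109/29⌉ = 4 cabins.
A packing using 4 cabins:
  cabin 1: 22 + 6 = 28
  cabin 2: 18 + 9 = 27
  cabin 3: 15 + 8 + 6 = 29
  cabin 4: 8 + 8 + 5 + 4 = 25
This matches the lower bound, so 4 is optimal.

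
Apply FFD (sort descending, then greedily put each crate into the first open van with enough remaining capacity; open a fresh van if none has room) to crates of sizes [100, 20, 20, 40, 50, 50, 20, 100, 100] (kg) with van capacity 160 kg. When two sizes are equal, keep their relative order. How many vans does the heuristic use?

4

Sorted descending: 100, 100, 100, 50, 50, 40, 20, 20, 20.
  100 → van 1 (new)  [load 100/160]
  100 → van 2 (new)  [load 100/160]
  100 → van 3 (new)  [load 100/160]
  50 → van 1  [load 150/160]
  50 → van 2  [load 150/160]
  40 → van 3  [load 140/160]
  20 → van 3  [load 160/160]
  20 → van 4 (new)  [load 20/160]
  20 → van 4  [load 40/160]
4 vans opened.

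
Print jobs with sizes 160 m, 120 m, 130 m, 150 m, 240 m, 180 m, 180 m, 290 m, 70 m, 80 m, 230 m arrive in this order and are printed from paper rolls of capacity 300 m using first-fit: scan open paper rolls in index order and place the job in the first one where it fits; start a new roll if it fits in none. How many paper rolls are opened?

7

  160 → roll 1 (new)  [load 160/300]
  120 → roll 1  [load 280/300]
  130 → roll 2 (new)  [load 130/300]
  150 → roll 2  [load 280/300]
  240 → roll 3 (new)  [load 240/300]
  180 → roll 4 (new)  [load 180/300]
  180 → roll 5 (new)  [load 180/300]
  290 → roll 6 (new)  [load 290/300]
  70 → roll 4  [load 250/300]
  80 → roll 5  [load 260/300]
  230 → roll 7 (new)  [load 230/300]
7 paper rolls opened.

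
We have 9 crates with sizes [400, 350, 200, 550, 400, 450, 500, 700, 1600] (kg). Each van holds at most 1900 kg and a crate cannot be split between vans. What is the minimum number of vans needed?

3

Total = 1600 + 700 + 550 + 500 + 450 + 400 + 400 + 350 + 200 = 5150 kg.
Lower bound: ⌈5150/1900⌉ = 3 vans.
A packing using 3 vans:
  van 1: 1600 + 200 = 1800
  van 2: 700 + 550 + 500 = 1750
  van 3: 450 + 400 + 400 + 350 = 1600
This matches the lower bound, so 3 is optimal.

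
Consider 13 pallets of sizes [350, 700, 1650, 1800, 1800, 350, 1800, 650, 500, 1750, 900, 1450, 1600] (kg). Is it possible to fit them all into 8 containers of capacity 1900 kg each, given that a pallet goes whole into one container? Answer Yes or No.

Total = 15300 kg; ⌈15300/1900⌉ = 9.
At least 9 containers are required, but only 8 are allowed.

No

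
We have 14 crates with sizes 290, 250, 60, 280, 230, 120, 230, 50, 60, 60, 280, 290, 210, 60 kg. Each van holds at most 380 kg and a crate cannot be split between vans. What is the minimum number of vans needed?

Total = 290 + 290 + 280 + 280 + 250 + 230 + 230 + 210 + 120 + 60 + 60 + 60 + 60 + 50 = 2470 kg.
Lower bound: ⌈2470/380⌉ = 7 vans.
Also, 8 crates each exceed 190 kg, and no two of those can share a van, so at least 8 vans are needed.
A packing using 8 vans:
  van 1: 290 + 60 = 350
  van 2: 290 + 60 = 350
  van 3: 280 + 60 = 340
  van 4: 280 + 60 = 340
  van 5: 250 + 120 = 370
  van 6: 230 + 50 = 280
  van 7: 230 = 230
  van 8: 210 = 210
This matches the lower bound, so 8 is optimal.

8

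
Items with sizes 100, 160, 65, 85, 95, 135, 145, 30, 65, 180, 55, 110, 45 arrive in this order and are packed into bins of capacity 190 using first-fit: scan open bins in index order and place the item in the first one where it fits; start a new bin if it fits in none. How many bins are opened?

  100 → bin 1 (new)  [load 100/190]
  160 → bin 2 (new)  [load 160/190]
  65 → bin 1  [load 165/190]
  85 → bin 3 (new)  [load 85/190]
  95 → bin 3  [load 180/190]
  135 → bin 4 (new)  [load 135/190]
  145 → bin 5 (new)  [load 145/190]
  30 → bin 2  [load 190/190]
  65 → bin 6 (new)  [load 65/190]
  180 → bin 7 (new)  [load 180/190]
  55 → bin 4  [load 190/190]
  110 → bin 6  [load 175/190]
  45 → bin 5  [load 190/190]
7 bins opened.

7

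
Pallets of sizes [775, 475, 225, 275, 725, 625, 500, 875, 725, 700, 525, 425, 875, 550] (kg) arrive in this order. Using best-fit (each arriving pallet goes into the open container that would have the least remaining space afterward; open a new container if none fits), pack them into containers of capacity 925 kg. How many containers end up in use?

  775 → container 1 (new)  [load 775/925]
  475 → container 2 (new)  [load 475/925]
  225 → container 2  [load 700/925]
  275 → container 3 (new)  [load 275/925]
  725 → container 4 (new)  [load 725/925]
  625 → container 3  [load 900/925]
  500 → container 5 (new)  [load 500/925]
  875 → container 6 (new)  [load 875/925]
  725 → container 7 (new)  [load 725/925]
  700 → container 8 (new)  [load 700/925]
  525 → container 9 (new)  [load 525/925]
  425 → container 5  [load 925/925]
  875 → container 10 (new)  [load 875/925]
  550 → container 11 (new)  [load 550/925]
11 containers opened.

11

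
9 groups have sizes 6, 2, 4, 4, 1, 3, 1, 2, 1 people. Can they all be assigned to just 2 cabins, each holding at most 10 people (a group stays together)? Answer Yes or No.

No

Total = 24 people; ⌈24/10⌉ = 3.
At least 3 cabins are required, but only 2 are allowed.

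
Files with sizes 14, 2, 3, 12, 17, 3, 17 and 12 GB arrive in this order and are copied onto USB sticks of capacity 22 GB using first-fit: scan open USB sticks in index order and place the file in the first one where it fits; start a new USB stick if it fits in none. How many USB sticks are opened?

  14 → USB stick 1 (new)  [load 14/22]
  2 → USB stick 1  [load 16/22]
  3 → USB stick 1  [load 19/22]
  12 → USB stick 2 (new)  [load 12/22]
  17 → USB stick 3 (new)  [load 17/22]
  3 → USB stick 1  [load 22/22]
  17 → USB stick 4 (new)  [load 17/22]
  12 → USB stick 5 (new)  [load 12/22]
5 USB sticks opened.

5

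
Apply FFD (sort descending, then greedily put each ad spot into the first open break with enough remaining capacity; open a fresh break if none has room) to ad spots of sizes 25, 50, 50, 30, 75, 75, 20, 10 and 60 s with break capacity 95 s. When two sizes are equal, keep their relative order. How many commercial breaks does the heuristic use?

5

Sorted descending: 75, 75, 60, 50, 50, 30, 25, 20, 10.
  75 → break 1 (new)  [load 75/95]
  75 → break 2 (new)  [load 75/95]
  60 → break 3 (new)  [load 60/95]
  50 → break 4 (new)  [load 50/95]
  50 → break 5 (new)  [load 50/95]
  30 → break 3  [load 90/95]
  25 → break 4  [load 75/95]
  20 → break 1  [load 95/95]
  10 → break 2  [load 85/95]
5 commercial breaks opened.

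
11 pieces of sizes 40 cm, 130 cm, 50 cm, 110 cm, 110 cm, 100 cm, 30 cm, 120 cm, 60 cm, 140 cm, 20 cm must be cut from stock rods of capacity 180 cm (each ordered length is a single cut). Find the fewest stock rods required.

6

Total = 140 + 130 + 120 + 110 + 110 + 100 + 60 + 50 + 40 + 30 + 20 = 910 cm.
Lower bound: ⌈910/180⌉ = 6 stock rods.
A packing using 6 stock rods:
  stock rod 1: 140 + 40 = 180
  stock rod 2: 130 + 50 = 180
  stock rod 3: 120 + 60 = 180
  stock rod 4: 110 + 30 + 20 = 160
  stock rod 5: 110 = 110
  stock rod 6: 100 = 100
This matches the lower bound, so 6 is optimal.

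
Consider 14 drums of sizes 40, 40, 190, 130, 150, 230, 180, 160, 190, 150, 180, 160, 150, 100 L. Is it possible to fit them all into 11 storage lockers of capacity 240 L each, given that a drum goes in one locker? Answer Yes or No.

Yes

A valid assignment using 11 storage lockers:
  locker 1: 230 = 230
  locker 2: 190 + 40 = 230
  locker 3: 190 + 40 = 230
  locker 4: 180 = 180
  locker 5: 180 = 180
  locker 6: 160 = 160
  locker 7: 160 = 160
  locker 8: 150 = 150
  locker 9: 150 = 150
  locker 10: 150 = 150
  locker 11: 130 + 100 = 230
Every load is within 240 L, so 11 storage lockers suffice.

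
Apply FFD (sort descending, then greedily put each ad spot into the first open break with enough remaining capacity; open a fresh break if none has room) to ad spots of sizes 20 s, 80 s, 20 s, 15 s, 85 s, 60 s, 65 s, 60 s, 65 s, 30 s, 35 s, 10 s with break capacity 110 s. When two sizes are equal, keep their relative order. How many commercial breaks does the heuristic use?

6

Sorted descending: 85, 80, 65, 65, 60, 60, 35, 30, 20, 20, 15, 10.
  85 → break 1 (new)  [load 85/110]
  80 → break 2 (new)  [load 80/110]
  65 → break 3 (new)  [load 65/110]
  65 → break 4 (new)  [load 65/110]
  60 → break 5 (new)  [load 60/110]
  60 → break 6 (new)  [load 60/110]
  35 → break 3  [load 100/110]
  30 → break 2  [load 110/110]
  20 → break 1  [load 105/110]
  20 → break 4  [load 85/110]
  15 → break 4  [load 100/110]
  10 → break 3  [load 110/110]
6 commercial breaks opened.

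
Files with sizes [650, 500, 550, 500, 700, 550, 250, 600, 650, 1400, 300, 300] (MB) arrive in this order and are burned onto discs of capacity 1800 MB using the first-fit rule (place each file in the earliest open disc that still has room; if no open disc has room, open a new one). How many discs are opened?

  650 → disc 1 (new)  [load 650/1800]
  500 → disc 1  [load 1150/1800]
  550 → disc 1  [load 1700/1800]
  500 → disc 2 (new)  [load 500/1800]
  700 → disc 2  [load 1200/1800]
  550 → disc 2  [load 1750/1800]
  250 → disc 3 (new)  [load 250/1800]
  600 → disc 3  [load 850/1800]
  650 → disc 3  [load 1500/1800]
  1400 → disc 4 (new)  [load 1400/1800]
  300 → disc 3  [load 1800/1800]
  300 → disc 4  [load 1700/1800]
4 discs opened.

4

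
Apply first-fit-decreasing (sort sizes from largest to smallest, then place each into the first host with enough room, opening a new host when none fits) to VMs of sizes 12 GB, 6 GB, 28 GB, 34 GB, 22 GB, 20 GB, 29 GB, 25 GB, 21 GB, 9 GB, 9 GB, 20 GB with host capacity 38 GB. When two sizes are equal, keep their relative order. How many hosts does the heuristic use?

8

Sorted descending: 34, 29, 28, 25, 22, 21, 20, 20, 12, 9, 9, 6.
  34 → host 1 (new)  [load 34/38]
  29 → host 2 (new)  [load 29/38]
  28 → host 3 (new)  [load 28/38]
  25 → host 4 (new)  [load 25/38]
  22 → host 5 (new)  [load 22/38]
  21 → host 6 (new)  [load 21/38]
  20 → host 7 (new)  [load 20/38]
  20 → host 8 (new)  [load 20/38]
  12 → host 4  [load 37/38]
  9 → host 2  [load 38/38]
  9 → host 3  [load 37/38]
  6 → host 5  [load 28/38]
8 hosts opened.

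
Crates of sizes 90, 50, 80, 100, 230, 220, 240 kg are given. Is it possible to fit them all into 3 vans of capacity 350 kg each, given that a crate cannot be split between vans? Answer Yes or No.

A valid assignment using 3 vans:
  van 1: 240 + 100 = 340
  van 2: 230 + 90 = 320
  van 3: 220 + 80 + 50 = 350
Every load is within 350 kg, so 3 vans suffice.

Yes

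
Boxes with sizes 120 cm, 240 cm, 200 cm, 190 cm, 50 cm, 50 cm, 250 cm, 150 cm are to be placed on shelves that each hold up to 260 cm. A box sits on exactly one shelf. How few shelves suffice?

Total = 250 + 240 + 200 + 190 + 150 + 120 + 50 + 50 = 1250 cm.
Lower bound: ⌈1250/260⌉ = 5 shelves.
A packing using 6 shelves:
  shelf 1: 250 = 250
  shelf 2: 240 = 240
  shelf 3: 200 + 50 = 250
  shelf 4: 190 + 50 = 240
  shelf 5: 150 = 150
  shelf 6: 120 = 120
No arrangement into 5 shelves stays within capacity, so 6 is optimal.

6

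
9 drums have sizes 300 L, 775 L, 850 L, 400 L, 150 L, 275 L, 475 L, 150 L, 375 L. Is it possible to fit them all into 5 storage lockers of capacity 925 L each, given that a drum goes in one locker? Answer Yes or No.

Yes

A valid assignment using 5 storage lockers:
  locker 1: 850 = 850
  locker 2: 775 + 150 = 925
  locker 3: 475 + 400 = 875
  locker 4: 375 + 300 + 150 = 825
  locker 5: 275 = 275
Every load is within 925 L, so 5 storage lockers suffice.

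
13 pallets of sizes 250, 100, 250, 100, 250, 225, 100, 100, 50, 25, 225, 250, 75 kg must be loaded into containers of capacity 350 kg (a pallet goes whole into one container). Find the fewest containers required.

Total = 250 + 250 + 250 + 250 + 225 + 225 + 100 + 100 + 100 + 100 + 75 + 50 + 25 = 2000 kg.
Lower bound: ⌈2000/350⌉ = 6 containers.
A packing using 6 containers:
  container 1: 250 + 100 = 350
  container 2: 250 + 100 = 350
  container 3: 250 + 100 = 350
  container 4: 250 + 100 = 350
  container 5: 225 + 75 + 50 = 350
  container 6: 225 + 25 = 250
This matches the lower bound, so 6 is optimal.

6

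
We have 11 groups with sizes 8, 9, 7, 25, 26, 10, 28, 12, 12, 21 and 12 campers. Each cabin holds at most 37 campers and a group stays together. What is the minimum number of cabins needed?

Total = 28 + 26 + 25 + 21 + 12 + 12 + 12 + 10 + 9 + 8 + 7 = 170 campers.
Lower bound: ⌈170/37⌉ = 5 cabins.
A packing using 5 cabins:
  cabin 1: 28 + 9 = 37
  cabin 2: 26 + 10 = 36
  cabin 3: 25 + 12 = 37
  cabin 4: 21 + 12 = 33
  cabin 5: 12 + 8 + 7 = 27
This matches the lower bound, so 5 is optimal.

5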